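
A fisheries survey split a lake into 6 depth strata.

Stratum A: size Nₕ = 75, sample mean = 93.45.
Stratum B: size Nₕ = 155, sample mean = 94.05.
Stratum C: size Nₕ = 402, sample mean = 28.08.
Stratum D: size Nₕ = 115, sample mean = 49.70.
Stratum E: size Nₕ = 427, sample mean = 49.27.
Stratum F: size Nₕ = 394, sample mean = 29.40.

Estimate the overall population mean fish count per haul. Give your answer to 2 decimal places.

45.42

x̄_st = (Σ Nₕx̄ₕ) / (Σ Nₕ) = (75·93.45 + 155·94.05 + 402·28.08 + 115·49.70 + 427·49.27 + 394·29.40) / 1568
= 71212.05 / 1568 = 45.4158... → 45.42.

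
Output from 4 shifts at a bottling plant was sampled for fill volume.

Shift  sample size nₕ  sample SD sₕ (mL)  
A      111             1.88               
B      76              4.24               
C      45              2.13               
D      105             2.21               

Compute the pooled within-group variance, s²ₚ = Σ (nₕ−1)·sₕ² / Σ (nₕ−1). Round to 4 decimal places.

Degrees of freedom: 110 + 75 + 44 + 104 = 333.
Σ(nₕ−1)sₕ² = 110·3.5344 + 75·17.9776 + 44·4.5369 + 104·4.8841 = 2444.674.
s²ₚ = 2444.674 / 333 = 7.341363... → 7.3414.

7.3414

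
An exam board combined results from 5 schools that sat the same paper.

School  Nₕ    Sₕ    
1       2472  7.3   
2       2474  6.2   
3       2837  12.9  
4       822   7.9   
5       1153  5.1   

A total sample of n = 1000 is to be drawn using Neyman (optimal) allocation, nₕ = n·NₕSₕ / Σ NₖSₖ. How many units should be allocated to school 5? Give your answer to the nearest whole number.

1: NₕSₕ = 2472·7.3 = 18045.6
2: NₕSₕ = 2474·6.2 = 15338.8
3: NₕSₕ = 2837·12.9 = 36597.3
4: NₕSₕ = 822·7.9 = 6493.8
5: NₕSₕ = 1153·5.1 = 5880.3
Σ NₕSₕ = 82355.8.
n_5 = 1000·5880.3/82355.8 = 71.401... → 71.

71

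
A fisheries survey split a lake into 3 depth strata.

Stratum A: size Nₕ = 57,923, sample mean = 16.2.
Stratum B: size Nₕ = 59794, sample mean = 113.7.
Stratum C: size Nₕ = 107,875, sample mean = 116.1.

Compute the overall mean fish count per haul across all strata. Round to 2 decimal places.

N = 225592; weights Wₕ = Nₕ/N = (0.2568, 0.2651, 0.4782).
x̄_st = Σ Wₕ·x̄ₕ = 0.2568·16.2 + 0.2651·113.7 + 0.4782·116.1 ≈ 89.8135...
→ 89.81.

89.81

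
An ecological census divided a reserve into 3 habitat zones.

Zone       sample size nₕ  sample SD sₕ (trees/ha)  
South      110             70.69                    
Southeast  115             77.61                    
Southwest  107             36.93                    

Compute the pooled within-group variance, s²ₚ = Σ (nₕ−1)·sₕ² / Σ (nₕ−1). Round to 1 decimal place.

4182.1

South: (110−1)·70.69² = 109·4997.0761 = 544681.2949
Southeast: (115−1)·77.61² = 114·6023.3121 = 686657.5794
Southwest: (107−1)·36.93² = 106·1363.8249 = 144565.4394
Numerator = 1375904.3137; denominator = Σ(nₕ−1) = 329.
s²ₚ = 1375904.3137/329 = 4182.080... → 4182.1.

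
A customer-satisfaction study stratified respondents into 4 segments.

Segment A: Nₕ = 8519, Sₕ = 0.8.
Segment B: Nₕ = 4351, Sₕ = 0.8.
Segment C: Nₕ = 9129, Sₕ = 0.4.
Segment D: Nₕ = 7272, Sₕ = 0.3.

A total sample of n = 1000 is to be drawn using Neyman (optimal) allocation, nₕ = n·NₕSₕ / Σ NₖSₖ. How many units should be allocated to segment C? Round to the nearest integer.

Σ NₕSₕ = 8519·0.8 + 4351·0.8 + 9129·0.4 + 7272·0.3 = 16129.2.
Share for C: 3651.6/16129.2 = 0.22640.
n_C = 1000 × 0.22640 = 226.397... → 226.

226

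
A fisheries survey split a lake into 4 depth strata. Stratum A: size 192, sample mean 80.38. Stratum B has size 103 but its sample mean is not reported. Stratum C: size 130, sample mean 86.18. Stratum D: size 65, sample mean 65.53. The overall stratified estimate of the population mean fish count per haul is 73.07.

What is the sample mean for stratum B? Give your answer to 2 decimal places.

N = 192 + 103 + 130 + 65 = 490.
Overall total = μ·N = 73.07·490 = 35804.3.
Subtract the known strata: 192·80.38 + 130·86.18 + 65·65.53 = 30895.81.
Remaining total for stratum B: 35804.3 − 30895.81 = 4908.49.
Divide by its size: 4908.49 / 103 = 47.6552... → 47.66.

47.66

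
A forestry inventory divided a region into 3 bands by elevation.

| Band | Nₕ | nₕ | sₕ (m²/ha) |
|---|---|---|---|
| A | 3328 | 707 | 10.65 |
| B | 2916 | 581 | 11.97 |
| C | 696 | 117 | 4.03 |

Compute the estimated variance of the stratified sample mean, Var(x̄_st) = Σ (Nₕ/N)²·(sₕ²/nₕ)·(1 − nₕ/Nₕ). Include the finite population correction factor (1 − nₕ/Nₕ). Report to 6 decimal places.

0.065079

N = 6940; Wₕ = Nₕ/N.
band A: (3328/6940)²·10.65²/707·(1 − 707/3328) = 0.029054352
band B: (2916/6940)²·11.97²/581·(1 − 581/2916) = 0.034863231
band C: (696/6940)²·4.03²/117·(1 − 117/696) = 0.001161430
Sum = 0.065079013 → 0.065079.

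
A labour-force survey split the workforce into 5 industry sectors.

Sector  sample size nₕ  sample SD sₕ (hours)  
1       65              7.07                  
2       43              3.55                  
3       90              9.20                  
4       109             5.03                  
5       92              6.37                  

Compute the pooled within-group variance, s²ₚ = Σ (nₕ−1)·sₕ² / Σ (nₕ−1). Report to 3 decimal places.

44.889

Degrees of freedom: 64 + 42 + 89 + 108 + 91 = 394.
Σ(nₕ−1)sₕ² = 64·49.9849 + 42·12.6025 + 89·84.64 + 108·25.3009 + 91·40.5769 = 17686.2937.
s²ₚ = 17686.2937 / 394 = 44.88907... → 44.889.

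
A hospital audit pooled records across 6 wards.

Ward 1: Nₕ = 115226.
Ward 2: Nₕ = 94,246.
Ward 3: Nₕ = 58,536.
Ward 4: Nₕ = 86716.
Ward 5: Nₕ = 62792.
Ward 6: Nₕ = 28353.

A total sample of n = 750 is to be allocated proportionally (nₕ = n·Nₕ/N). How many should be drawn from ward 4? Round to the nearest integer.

N = 115226 + 94246 + 58536 + 86716 + 62792 + 28353 = 445869.
n_4 = 750·86716/445869 = 145.866... → 146.

146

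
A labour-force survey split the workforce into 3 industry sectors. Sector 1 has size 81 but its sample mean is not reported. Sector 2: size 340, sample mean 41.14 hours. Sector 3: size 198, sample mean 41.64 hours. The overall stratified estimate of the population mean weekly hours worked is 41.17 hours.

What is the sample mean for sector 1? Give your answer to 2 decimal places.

N = 81 + 340 + 198 = 619.
Overall total = μ·N = 41.17·619 = 25484.23.
Subtract the known strata: 340·41.14 + 198·41.64 = 22232.32.
Remaining total for sector 1: 25484.23 − 22232.32 = 3251.91.
Divide by its size: 3251.91 / 81 = 40.1470... → 40.15.

40.15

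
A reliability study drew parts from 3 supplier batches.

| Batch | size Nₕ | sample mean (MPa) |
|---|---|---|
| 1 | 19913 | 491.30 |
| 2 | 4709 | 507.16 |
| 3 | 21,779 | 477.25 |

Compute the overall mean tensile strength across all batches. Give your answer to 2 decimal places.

486.31

N = 46401; weights Wₕ = Nₕ/N = (0.4292, 0.1015, 0.4694).
x̄_st = Σ Wₕ·x̄ₕ = 0.4292·491.30 + 0.1015·507.16 + 0.4694·477.25 ≈ 486.3150...
→ 486.31.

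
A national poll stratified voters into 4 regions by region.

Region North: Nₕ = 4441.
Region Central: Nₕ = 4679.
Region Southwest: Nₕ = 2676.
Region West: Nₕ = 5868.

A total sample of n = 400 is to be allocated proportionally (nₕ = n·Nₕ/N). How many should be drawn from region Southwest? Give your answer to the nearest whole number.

61

N = 4441 + 4679 + 2676 + 5868 = 17664.
n_Southwest = 400·2676/17664 = 60.598... → 61.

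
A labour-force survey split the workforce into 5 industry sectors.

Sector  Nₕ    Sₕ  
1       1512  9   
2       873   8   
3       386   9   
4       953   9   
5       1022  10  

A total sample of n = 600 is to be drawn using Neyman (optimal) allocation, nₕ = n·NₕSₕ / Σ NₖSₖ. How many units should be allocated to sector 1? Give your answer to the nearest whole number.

190

1: NₕSₕ = 1512·9 = 13608
2: NₕSₕ = 873·8 = 6984
3: NₕSₕ = 386·9 = 3474
4: NₕSₕ = 953·9 = 8577
5: NₕSₕ = 1022·10 = 10220
Σ NₕSₕ = 42863.
n_1 = 600·13608/42863 = 190.486... → 190.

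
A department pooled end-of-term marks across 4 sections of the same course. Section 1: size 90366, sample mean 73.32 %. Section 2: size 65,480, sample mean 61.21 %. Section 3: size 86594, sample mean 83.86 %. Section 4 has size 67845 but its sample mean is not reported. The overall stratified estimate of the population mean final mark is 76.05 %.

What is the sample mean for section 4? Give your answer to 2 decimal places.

84.04

Σ Nₕx̄ₕ = N·μ, so 67845·x̄_4 = 310285·76.05 − (90366·73.32 + 65480·61.21 + 86594·83.86).
= 23597174.25 − 17895438.76 = 5701735.49.
x̄_4 = 5701735.49 / 67845 = 84.0406... → 84.04.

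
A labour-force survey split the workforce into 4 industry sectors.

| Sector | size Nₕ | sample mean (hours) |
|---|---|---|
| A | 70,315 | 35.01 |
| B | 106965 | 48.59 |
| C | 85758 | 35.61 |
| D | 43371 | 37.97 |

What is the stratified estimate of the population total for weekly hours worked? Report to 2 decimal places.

A: 70315·35.01 = 2461728.15
B: 106965·48.59 = 5197429.35
C: 85758·35.61 = 3053842.38
D: 43371·37.97 = 1646796.87
τ̂ = Σ Nₕx̄ₕ = 12359796.75.

12359796.75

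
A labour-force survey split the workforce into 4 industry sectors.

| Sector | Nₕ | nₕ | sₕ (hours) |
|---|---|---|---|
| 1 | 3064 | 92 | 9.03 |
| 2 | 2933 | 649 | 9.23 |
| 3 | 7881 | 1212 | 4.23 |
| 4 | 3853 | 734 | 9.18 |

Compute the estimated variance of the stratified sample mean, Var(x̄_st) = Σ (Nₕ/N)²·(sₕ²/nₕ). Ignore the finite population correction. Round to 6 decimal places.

0.038397

N = 17731. Term for each stratum: Wₕ²sₕ²/nₕ.
Var(x̄_st) = 0.026466635 + 0.003591835 + 0.002916583 + 0.005421517 = 0.038396571 → 0.038397.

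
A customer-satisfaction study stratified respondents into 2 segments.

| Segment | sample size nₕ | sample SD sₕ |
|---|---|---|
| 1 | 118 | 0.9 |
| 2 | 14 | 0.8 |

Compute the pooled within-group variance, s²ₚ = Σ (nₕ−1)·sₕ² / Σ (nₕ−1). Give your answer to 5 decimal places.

0.79300

Degrees of freedom: 117 + 13 = 130.
Σ(nₕ−1)sₕ² = 117·0.81 + 13·0.64 = 103.09.
s²ₚ = 103.09 / 130 = 0.793 → 0.79300.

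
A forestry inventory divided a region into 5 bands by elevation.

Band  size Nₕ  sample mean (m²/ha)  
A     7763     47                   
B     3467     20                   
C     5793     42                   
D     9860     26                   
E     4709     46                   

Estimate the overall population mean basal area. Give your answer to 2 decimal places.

N = 7763 + 3467 + 5793 + 9860 + 4709 = 31592.
Weight each subgroup mean by Nₕ/N and sum.
Σ Nₕx̄ₕ = 7763·47 + 3467·20 + 5793·42 + 9860·26 + 4709·46 = 364861 + 69340 + 243306 + 256360 + 216614 = 1150481.
Divide by N: 1150481 / 31592 = 36.4168... → 36.42.

36.42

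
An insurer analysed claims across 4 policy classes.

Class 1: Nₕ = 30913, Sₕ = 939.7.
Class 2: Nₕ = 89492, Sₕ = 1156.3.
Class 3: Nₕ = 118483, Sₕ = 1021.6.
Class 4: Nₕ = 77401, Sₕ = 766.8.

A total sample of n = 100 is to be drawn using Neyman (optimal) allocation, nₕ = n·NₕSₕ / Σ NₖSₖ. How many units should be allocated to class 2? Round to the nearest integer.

33

1: NₕSₕ = 30913·939.7 = 29048946.1
2: NₕSₕ = 89492·1156.3 = 103479599.6
3: NₕSₕ = 118483·1021.6 = 121042232.8
4: NₕSₕ = 77401·766.8 = 59351086.8
Σ NₕSₕ = 312921865.3.
n_2 = 100·103479599.6/312921865.3 = 33.069... → 33.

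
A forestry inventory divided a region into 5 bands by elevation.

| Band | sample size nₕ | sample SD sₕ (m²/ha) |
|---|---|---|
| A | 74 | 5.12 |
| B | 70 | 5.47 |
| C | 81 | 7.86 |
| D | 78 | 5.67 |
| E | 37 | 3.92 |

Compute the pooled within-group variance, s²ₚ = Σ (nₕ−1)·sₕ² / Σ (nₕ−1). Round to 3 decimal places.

Degrees of freedom: 73 + 69 + 80 + 77 + 36 = 335.
Σ(nₕ−1)sₕ² = 73·26.2144 + 69·29.9209 + 80·61.7796 + 77·32.1489 + 36·15.3664 = 11949.217.
s²ₚ = 11949.217 / 335 = 35.66930... → 35.669.

35.669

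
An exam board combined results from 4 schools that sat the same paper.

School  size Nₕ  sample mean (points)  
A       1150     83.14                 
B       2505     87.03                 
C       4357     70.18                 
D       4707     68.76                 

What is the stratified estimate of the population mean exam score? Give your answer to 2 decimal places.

N = 1150 + 2505 + 4357 + 4707 = 12719.
Overall mean = Σ (Nₕ/N)·x̄ₕ — weight by population share, not a simple average.
Σ Nₕx̄ₕ = 1150·83.14 + 2505·87.03 + 4357·70.18 + 4707·68.76 = 95611 + 218010.15 + 305774.26 + 323653.32 = 943048.73.
Divide by N: 943048.73 / 12719 = 74.1449... → 74.14.

74.14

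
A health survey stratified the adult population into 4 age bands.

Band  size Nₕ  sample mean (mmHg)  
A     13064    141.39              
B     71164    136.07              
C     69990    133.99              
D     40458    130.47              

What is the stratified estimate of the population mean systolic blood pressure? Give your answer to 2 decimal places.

134.52

N = 13064 + 71164 + 69990 + 40458 = 194676.
Overall mean = Σ (Nₕ/N)·x̄ₕ — weight by population share, not a simple average.
Σ Nₕx̄ₕ = 13064·141.39 + 71164·136.07 + 69990·133.99 + 40458·130.47 = 1847118.96 + 9683285.48 + 9377960.1 + 5278555.26 = 26186919.8.
Divide by N: 26186919.8 / 194676 = 134.5154... → 134.52.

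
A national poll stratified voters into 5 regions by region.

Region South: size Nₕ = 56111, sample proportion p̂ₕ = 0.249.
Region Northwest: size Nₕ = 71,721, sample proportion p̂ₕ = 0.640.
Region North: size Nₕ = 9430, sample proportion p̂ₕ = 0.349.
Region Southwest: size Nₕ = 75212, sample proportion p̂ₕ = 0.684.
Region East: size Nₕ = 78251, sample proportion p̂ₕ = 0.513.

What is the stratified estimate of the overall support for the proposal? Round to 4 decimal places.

Wₕ = Nₕ/N with N = 290725: 0.1930, 0.2467, 0.0324, 0.2587, 0.2692.
p̂_st = 0.1930·0.249 + 0.2467·0.640 + 0.0324·0.349 + 0.2587·0.684 + 0.2692·0.513 ≈ 0.532297... → 0.5323.

0.5323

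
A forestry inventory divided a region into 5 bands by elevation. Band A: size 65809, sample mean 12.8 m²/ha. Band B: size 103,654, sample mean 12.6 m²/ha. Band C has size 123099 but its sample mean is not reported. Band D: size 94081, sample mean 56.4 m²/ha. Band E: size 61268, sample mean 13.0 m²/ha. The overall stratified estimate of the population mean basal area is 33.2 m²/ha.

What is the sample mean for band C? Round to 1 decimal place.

53.8

N = 65809 + 103654 + 123099 + 94081 + 61268 = 447911.
Overall total = μ·N = 33.2·447911 = 14870645.2.
Subtract the known strata: 65809·12.8 + 103654·12.6 + 94081·56.4 + 61268·13.0 = 8251048.
Remaining total for band C: 14870645.2 − 8251048 = 6619597.2.
Divide by its size: 6619597.2 / 123099 = 53.775... → 53.8.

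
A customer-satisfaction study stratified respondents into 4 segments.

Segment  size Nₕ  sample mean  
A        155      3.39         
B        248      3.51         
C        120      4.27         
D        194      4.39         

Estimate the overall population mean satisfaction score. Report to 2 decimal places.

x̄_st = (Σ Nₕx̄ₕ) / (Σ Nₕ) = (155·3.39 + 248·3.51 + 120·4.27 + 194·4.39) / 717
= 2759.99 / 717 = 3.8494... → 3.85.

3.85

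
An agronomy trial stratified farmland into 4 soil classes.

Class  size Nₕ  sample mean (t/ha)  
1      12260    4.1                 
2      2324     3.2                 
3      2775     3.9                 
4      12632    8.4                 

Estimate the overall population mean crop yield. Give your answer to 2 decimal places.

5.82

N = 12260 + 2324 + 2775 + 12632 = 29991.
Overall mean = Σ (Nₕ/N)·x̄ₕ — weight by population share, not a simple average.
Σ Nₕx̄ₕ = 12260·4.1 + 2324·3.2 + 2775·3.9 + 12632·8.4 = 50266 + 7436.8 + 10822.5 + 106108.8 = 174634.1.
Divide by N: 174634.1 / 29991 = 5.8229... → 5.82.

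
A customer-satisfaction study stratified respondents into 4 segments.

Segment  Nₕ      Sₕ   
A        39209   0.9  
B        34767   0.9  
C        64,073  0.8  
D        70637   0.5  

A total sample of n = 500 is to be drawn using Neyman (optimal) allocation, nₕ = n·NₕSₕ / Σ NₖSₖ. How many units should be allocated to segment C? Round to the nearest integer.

A: NₕSₕ = 39209·0.9 = 35288.1
B: NₕSₕ = 34767·0.9 = 31290.3
C: NₕSₕ = 64073·0.8 = 51258.4
D: NₕSₕ = 70637·0.5 = 35318.5
Σ NₕSₕ = 153155.3.
n_C = 500·51258.4/153155.3 = 167.341... → 167.

167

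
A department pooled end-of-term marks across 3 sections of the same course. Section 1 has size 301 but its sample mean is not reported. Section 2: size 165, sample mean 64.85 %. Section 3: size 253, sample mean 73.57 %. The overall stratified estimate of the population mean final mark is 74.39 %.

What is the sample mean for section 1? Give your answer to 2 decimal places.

80.31

Σ Nₕx̄ₕ = N·μ, so 301·x̄_1 = 719·74.39 − (165·64.85 + 253·73.57).
= 53486.41 − 29313.46 = 24172.95.
x̄_1 = 24172.95 / 301 = 80.3088... → 80.31.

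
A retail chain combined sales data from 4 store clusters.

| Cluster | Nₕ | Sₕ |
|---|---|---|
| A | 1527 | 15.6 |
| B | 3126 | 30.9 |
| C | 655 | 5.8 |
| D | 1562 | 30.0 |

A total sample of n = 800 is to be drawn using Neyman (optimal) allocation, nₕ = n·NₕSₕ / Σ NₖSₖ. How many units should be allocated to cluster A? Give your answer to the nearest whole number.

A: NₕSₕ = 1527·15.6 = 23821.2
B: NₕSₕ = 3126·30.9 = 96593.4
C: NₕSₕ = 655·5.8 = 3799
D: NₕSₕ = 1562·30.0 = 46860
Σ NₕSₕ = 171073.6.
n_A = 800·23821.2/171073.6 = 111.396... → 111.

111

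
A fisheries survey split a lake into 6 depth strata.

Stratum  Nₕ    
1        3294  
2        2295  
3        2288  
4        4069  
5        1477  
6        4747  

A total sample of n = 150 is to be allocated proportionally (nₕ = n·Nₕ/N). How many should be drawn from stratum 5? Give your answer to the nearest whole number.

12

N = 3294 + 2295 + 2288 + 4069 + 1477 + 4747 = 18170.
n_5 = 150·1477/18170 = 12.193... → 12.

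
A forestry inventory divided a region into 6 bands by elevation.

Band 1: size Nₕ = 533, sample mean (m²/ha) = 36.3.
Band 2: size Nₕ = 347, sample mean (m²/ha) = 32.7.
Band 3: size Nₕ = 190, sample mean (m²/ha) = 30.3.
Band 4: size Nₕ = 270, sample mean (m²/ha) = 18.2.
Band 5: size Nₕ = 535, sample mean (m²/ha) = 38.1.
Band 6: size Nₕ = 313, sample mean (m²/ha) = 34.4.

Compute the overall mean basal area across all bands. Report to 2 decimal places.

33.14

N = 2188; weights Wₕ = Nₕ/N = (0.2436, 0.1586, 0.0868, 0.1234, 0.2445, 0.1431).
x̄_st = Σ Wₕ·x̄ₕ = 0.2436·36.3 + 0.1586·32.7 + 0.0868·30.3 + 0.1234·18.2 + 0.2445·38.1 + 0.1431·34.4 ≈ 33.1428...
→ 33.14.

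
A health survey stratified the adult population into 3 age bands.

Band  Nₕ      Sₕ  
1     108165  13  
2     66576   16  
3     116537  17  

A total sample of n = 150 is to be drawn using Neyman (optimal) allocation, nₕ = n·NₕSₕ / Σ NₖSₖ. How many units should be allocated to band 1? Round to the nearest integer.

47

Σ NₕSₕ = 108165·13 + 66576·16 + 116537·17 = 4452490.
Share for 1: 1406145/4452490 = 0.31581.
n_1 = 150 × 0.31581 = 47.372... → 47.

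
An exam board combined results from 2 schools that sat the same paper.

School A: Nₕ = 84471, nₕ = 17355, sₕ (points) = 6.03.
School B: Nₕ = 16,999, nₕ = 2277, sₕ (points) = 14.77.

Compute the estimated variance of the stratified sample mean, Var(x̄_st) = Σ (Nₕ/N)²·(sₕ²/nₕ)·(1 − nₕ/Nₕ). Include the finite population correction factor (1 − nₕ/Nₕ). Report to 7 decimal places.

0.0034823

N = 101470; Wₕ = Nₕ/N.
school A: (84471/101470)²·6.03²/17355·(1 − 17355/84471) = 0.0011536349
school B: (16999/101470)²·14.77²/2277·(1 − 2277/16999) = 0.0023286962
Sum = 0.0034823311 → 0.0034823.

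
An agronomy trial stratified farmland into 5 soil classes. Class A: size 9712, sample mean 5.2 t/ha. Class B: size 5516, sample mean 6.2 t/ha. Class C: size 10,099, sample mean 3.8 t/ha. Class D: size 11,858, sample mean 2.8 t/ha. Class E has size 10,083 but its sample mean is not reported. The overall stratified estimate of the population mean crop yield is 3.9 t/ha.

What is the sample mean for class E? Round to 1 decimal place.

2.8

Σ Nₕx̄ₕ = N·μ, so 10083·x̄_E = 47268·3.9 − (9712·5.2 + 5516·6.2 + 10099·3.8 + 11858·2.8).
= 184345.2 − 156280.2 = 28065.
x̄_E = 28065 / 10083 = 2.783... → 2.8.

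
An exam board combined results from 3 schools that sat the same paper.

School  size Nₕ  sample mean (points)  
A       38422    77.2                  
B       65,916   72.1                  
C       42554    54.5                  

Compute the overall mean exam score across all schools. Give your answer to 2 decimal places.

68.34

x̄_st = (Σ Nₕx̄ₕ) / (Σ Nₕ) = (38422·77.2 + 65916·72.1 + 42554·54.5) / 146892
= 10037915 / 146892 = 68.3353... → 68.34.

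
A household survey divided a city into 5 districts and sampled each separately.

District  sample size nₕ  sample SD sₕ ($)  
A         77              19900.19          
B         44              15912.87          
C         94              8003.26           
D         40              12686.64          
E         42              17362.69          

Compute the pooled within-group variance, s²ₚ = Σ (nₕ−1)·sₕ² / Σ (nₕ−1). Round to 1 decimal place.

Degrees of freedom: 76 + 43 + 93 + 39 + 41 = 292.
Σ(nₕ−1)sₕ² = 76·396017562.0361 + 43·253219431.6369 + 93·64052170.6276 + 39·160950834.4896 + 41·301463004.0361 = 65579687854.0716.
s²ₚ = 65579687854.0716 / 292 = 224587972.103... → 224587972.1.

224587972.1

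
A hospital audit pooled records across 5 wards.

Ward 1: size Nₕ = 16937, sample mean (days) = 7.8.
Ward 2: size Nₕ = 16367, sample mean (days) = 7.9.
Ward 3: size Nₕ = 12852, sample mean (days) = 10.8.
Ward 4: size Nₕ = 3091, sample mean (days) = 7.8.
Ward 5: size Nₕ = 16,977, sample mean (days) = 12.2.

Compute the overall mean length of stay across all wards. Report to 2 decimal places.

N = 66224; weights Wₕ = Nₕ/N = (0.2558, 0.2471, 0.1941, 0.0467, 0.2564).
x̄_st = Σ Wₕ·x̄ₕ = 0.2558·7.8 + 0.2471·7.9 + 0.1941·10.8 + 0.0467·7.8 + 0.2564·12.2 ≈ 9.5349...
→ 9.53.

9.53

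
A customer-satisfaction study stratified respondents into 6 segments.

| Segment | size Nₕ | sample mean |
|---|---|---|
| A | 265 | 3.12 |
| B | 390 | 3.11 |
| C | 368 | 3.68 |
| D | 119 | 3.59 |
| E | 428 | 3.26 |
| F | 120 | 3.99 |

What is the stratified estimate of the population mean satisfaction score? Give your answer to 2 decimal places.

3.37

x̄_st = (Σ Nₕx̄ₕ) / (Σ Nₕ) = (265·3.12 + 390·3.11 + 368·3.68 + 119·3.59 + 428·3.26 + 120·3.99) / 1690
= 5695.23 / 1690 = 3.3700... → 3.37.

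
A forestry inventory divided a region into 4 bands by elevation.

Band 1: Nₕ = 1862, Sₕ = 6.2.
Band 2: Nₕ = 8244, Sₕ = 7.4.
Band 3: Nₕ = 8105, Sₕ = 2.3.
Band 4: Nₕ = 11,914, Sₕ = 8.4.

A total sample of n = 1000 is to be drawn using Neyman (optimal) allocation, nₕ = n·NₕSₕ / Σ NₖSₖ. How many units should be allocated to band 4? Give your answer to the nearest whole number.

Σ NₕSₕ = 1862·6.2 + 8244·7.4 + 8105·2.3 + 11914·8.4 = 191269.1.
Share for 4: 100077.6/191269.1 = 0.52323.
n_4 = 1000 × 0.52323 = 523.229... → 523.

523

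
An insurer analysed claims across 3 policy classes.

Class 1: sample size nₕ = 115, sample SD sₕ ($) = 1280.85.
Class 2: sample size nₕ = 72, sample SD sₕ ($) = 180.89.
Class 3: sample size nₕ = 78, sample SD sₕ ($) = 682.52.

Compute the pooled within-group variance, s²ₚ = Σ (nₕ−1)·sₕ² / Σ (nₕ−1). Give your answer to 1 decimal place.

1: (115−1)·1280.85² = 114·1640576.7225 = 187025746.365
2: (72−1)·180.89² = 71·32721.1921 = 2323204.6391
3: (78−1)·682.52² = 77·465833.5504 = 35869183.3808
Numerator = 225218134.3849; denominator = Σ(nₕ−1) = 262.
s²ₚ = 225218134.3849/262 = 859611.200... → 859611.2.

859611.2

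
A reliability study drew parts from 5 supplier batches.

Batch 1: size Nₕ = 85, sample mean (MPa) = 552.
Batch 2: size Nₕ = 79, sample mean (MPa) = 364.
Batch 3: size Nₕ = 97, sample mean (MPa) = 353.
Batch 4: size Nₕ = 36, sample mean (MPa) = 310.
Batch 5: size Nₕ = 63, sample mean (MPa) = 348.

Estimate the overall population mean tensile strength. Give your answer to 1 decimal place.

397.2

N = 85 + 79 + 97 + 36 + 63 = 360.
Overall mean = Σ (Nₕ/N)·x̄ₕ — weight by population share, not a simple average.
Σ Nₕx̄ₕ = 85·552 + 79·364 + 97·353 + 36·310 + 63·348 = 46920 + 28756 + 34241 + 11160 + 21924 = 143001.
Divide by N: 143001 / 360 = 397.225 → 397.2.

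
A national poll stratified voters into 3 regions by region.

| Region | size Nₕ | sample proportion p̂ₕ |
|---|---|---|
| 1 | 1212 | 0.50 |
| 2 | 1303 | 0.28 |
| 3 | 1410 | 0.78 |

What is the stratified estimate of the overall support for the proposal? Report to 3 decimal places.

Wₕ = Nₕ/N with N = 3925: 0.3088, 0.3320, 0.3592.
p̂_st = 0.3088·0.50 + 0.3320·0.28 + 0.3592·0.78 ≈ 0.52755... → 0.528.

0.528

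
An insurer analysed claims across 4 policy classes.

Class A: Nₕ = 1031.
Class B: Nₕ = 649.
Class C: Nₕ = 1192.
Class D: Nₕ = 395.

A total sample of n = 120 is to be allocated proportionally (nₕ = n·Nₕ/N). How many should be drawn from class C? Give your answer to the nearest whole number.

N = 1031 + 649 + 1192 + 395 = 3267.
n_C = 120·1192/3267 = 43.783... → 44.

44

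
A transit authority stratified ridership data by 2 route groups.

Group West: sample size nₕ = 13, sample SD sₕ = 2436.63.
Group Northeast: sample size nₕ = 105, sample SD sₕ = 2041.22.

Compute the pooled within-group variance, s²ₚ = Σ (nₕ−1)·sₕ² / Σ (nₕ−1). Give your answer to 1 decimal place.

Degrees of freedom: 12 + 104 = 116.
Σ(nₕ−1)sₕ² = 12·5937165.7569 + 104·4166579.0884 = 504570214.2764.
s²ₚ = 504570214.2764 / 116 = 4349743.227... → 4349743.2.

4349743.2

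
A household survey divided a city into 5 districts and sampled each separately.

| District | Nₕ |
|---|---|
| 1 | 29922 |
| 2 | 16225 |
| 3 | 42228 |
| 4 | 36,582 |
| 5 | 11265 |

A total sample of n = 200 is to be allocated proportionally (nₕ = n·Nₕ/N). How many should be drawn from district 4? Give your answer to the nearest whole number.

N = 29922 + 16225 + 42228 + 36582 + 11265 = 136222.
n_4 = 200·36582/136222 = 53.709... → 54.

54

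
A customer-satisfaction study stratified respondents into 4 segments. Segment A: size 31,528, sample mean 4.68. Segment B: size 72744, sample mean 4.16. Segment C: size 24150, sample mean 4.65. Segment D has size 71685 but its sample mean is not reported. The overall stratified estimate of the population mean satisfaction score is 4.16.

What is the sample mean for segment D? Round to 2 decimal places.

3.77

Σ Nₕx̄ₕ = N·μ, so 71685·x̄_D = 200107·4.16 − (31528·4.68 + 72744·4.16 + 24150·4.65).
= 832445.12 − 562463.58 = 269981.54.
x̄_D = 269981.54 / 71685 = 3.7662... → 3.77.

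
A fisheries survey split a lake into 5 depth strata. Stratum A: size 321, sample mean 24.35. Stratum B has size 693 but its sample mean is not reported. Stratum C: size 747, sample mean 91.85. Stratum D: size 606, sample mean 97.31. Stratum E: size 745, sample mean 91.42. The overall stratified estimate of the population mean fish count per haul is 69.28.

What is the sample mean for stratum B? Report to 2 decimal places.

Σ Nₕx̄ₕ = N·μ, so 693·x̄_B = 3112·69.28 − (321·24.35 + 747·91.85 + 606·97.31 + 745·91.42).
= 215599.36 − 203506.06 = 12093.3.
x̄_B = 12093.3 / 693 = 17.4506... → 17.45.

17.45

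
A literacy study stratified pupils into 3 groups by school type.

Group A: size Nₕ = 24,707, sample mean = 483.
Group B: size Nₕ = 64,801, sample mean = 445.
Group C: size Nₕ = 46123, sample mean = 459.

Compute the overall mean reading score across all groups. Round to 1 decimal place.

x̄_st = (Σ Nₕx̄ₕ) / (Σ Nₕ) = (24707·483 + 64801·445 + 46123·459) / 135631
= 61940383 / 135631 = 456.683... → 456.7.

456.7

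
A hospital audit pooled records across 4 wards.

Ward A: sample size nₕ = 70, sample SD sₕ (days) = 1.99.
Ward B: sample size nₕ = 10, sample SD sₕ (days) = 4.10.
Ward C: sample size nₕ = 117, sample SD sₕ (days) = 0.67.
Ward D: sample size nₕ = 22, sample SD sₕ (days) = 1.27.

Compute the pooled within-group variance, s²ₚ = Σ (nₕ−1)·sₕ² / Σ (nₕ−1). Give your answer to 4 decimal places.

2.3743

A: (70−1)·1.99² = 69·3.9601 = 273.2469
B: (10−1)·4.10² = 9·16.81 = 151.29
C: (117−1)·0.67² = 116·0.4489 = 52.0724
D: (22−1)·1.27² = 21·1.6129 = 33.8709
Numerator = 510.4802; denominator = Σ(nₕ−1) = 215.
s²ₚ = 510.4802/215 = 2.374327... → 2.3743.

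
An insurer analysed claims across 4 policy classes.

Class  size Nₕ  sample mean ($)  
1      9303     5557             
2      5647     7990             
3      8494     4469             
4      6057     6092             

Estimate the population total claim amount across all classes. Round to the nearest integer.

171675231

Population total = Σ Nₕ·x̄ₕ (each stratum's size times its mean).
9303·5557 + 5647·7990 + 8494·4469 + 6057·6092 = 51696771 + 45119530 + 37959686 + 36899244 = 171675231.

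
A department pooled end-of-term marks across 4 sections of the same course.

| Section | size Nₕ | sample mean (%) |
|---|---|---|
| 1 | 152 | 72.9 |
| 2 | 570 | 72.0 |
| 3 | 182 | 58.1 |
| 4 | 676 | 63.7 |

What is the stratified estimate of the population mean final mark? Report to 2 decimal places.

66.93

x̄_st = (Σ Nₕx̄ₕ) / (Σ Nₕ) = (152·72.9 + 570·72.0 + 182·58.1 + 676·63.7) / 1580
= 105756.2 / 1580 = 66.9343... → 66.93.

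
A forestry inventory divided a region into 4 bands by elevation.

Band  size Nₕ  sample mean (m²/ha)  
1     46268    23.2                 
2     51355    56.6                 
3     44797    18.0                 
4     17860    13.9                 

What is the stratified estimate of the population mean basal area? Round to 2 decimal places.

31.41

x̄_st = (Σ Nₕx̄ₕ) / (Σ Nₕ) = (46268·23.2 + 51355·56.6 + 44797·18.0 + 17860·13.9) / 160280
= 5034710.6 / 160280 = 31.4120... → 31.41.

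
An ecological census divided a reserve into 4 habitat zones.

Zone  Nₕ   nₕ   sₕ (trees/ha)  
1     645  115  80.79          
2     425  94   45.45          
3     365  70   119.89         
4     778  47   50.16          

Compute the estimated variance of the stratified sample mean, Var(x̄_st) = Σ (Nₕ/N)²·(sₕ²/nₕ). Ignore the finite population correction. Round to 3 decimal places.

N = 2213. Term for each stratum: Wₕ²sₕ²/nₕ.
Var(x̄_st) = 4.821409 + 0.810504 + 5.585869 + 6.616275 = 17.834057 → 17.834.

17.834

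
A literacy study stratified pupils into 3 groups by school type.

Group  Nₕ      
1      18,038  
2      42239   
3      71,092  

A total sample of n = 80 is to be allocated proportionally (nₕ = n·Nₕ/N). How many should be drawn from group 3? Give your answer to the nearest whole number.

43

N = 18038 + 42239 + 71092 = 131369.
n_3 = 80·71092/131369 = 43.293... → 43.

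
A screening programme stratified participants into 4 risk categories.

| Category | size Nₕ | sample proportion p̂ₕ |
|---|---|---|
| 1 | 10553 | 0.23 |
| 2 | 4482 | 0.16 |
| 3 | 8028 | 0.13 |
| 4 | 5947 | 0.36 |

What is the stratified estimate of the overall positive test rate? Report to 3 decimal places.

N = 10553 + 4482 + 8028 + 5947 = 29010.
Overall proportion = Σ (Nₕ/N)·p̂ₕ.
Σ Nₕp̂ₕ = 2427.19 + 717.12 + 1043.64 + 2140.92 = 6328.87.
6328.87 / 29010 = 0.21816... → 0.218.

0.218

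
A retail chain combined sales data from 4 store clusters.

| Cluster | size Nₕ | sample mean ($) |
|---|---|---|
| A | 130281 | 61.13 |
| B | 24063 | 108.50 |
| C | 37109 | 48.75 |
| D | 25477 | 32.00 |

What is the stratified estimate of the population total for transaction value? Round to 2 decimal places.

13199240.78

Estimate total by summing Nₕ·x̄ₕ over strata.
130281·61.13 + 24063·108.50 + 37109·48.75 + 25477·32.00 = 7964077.53 + 2610835.5 + 1809063.75 + 815264 = 13199240.78.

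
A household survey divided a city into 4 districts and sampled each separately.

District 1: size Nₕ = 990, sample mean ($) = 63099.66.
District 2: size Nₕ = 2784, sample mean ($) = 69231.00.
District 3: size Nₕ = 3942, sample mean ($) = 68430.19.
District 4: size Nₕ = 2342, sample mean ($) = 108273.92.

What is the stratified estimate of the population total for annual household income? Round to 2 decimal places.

1: 990·63099.66 = 62468663.4
2: 2784·69231.00 = 192739104
3: 3942·68430.19 = 269751808.98
4: 2342·108273.92 = 253577520.64
τ̂ = Σ Nₕx̄ₕ = 778537097.02.

778537097.02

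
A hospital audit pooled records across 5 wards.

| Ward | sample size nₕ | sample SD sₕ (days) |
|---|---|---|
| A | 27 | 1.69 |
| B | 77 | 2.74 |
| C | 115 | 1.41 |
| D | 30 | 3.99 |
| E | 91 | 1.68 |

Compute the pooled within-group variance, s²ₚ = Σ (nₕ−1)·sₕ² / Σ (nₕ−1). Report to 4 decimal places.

A: (27−1)·1.69² = 26·2.8561 = 74.2586
B: (77−1)·2.74² = 76·7.5076 = 570.5776
C: (115−1)·1.41² = 114·1.9881 = 226.6434
D: (30−1)·3.99² = 29·15.9201 = 461.6829
E: (91−1)·1.68² = 90·2.8224 = 254.016
Numerator = 1587.1785; denominator = Σ(nₕ−1) = 335.
s²ₚ = 1587.1785/335 = 4.737846... → 4.7378.

4.7378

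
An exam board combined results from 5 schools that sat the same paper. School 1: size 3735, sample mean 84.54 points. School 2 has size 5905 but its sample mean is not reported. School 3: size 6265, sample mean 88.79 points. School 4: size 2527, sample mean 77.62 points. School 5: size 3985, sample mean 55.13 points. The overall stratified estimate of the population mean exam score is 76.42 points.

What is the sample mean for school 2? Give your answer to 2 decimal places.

Σ Nₕx̄ₕ = N·μ, so 5905·x̄_2 = 22417·76.42 − (3735·84.54 + 6265·88.79 + 2527·77.62 + 3985·55.13).
= 1713107.14 − 1287865.04 = 425242.1.
x̄_2 = 425242.1 / 5905 = 72.0139... → 72.01.

72.01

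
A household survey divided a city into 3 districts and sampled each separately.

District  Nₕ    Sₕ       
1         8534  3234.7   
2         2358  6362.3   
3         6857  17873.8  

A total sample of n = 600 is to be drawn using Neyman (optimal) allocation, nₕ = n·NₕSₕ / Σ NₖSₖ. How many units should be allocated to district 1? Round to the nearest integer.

100

1: NₕSₕ = 8534·3234.7 = 27604929.8
2: NₕSₕ = 2358·6362.3 = 15002303.4
3: NₕSₕ = 6857·17873.8 = 122560646.6
Σ NₕSₕ = 165167879.8.
n_1 = 600·27604929.8/165167879.8 = 100.280... → 100.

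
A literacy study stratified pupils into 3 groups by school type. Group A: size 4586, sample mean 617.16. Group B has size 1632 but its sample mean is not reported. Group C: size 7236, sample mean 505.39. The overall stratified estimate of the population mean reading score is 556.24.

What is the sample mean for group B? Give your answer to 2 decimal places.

Σ Nₕx̄ₕ = N·μ, so 1632·x̄_B = 13454·556.24 − (4586·617.16 + 7236·505.39).
= 7483652.96 − 6487297.8 = 996355.16.
x̄_B = 996355.16 / 1632 = 610.5117... → 610.51.

610.51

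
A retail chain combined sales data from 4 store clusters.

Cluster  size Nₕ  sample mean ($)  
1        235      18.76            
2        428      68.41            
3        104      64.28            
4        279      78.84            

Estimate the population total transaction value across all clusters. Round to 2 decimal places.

62369.56

Population total = Σ Nₕ·x̄ₕ (each stratum's size times its mean).
235·18.76 + 428·68.41 + 104·64.28 + 279·78.84 = 4408.6 + 29279.48 + 6685.12 + 21996.36 = 62369.56.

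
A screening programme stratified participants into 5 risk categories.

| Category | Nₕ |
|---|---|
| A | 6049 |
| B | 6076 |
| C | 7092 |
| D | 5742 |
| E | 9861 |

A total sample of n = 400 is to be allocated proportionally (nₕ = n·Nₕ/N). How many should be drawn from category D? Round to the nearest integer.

66

Share of category D = 5742/34820 = 0.16491.
Allocate 400 × 0.16491 = 65.962... → 66.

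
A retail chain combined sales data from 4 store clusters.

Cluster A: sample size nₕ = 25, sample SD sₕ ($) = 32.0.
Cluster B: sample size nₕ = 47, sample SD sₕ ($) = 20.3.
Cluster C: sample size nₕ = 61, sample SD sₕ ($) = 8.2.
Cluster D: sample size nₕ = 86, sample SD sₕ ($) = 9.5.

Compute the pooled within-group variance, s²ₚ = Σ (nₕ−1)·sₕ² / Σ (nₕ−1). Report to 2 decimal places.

Degrees of freedom: 24 + 46 + 60 + 85 = 215.
Σ(nₕ−1)sₕ² = 24·1024 + 46·412.09 + 60·67.24 + 85·90.25 = 55237.79.
s²ₚ = 55237.79 / 215 = 256.9200... → 256.92.

256.92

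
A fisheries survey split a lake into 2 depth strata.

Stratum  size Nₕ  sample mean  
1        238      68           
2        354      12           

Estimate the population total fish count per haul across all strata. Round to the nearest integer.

20432

Population total = Σ Nₕ·x̄ₕ (each stratum's size times its mean).
238·68 + 354·12 = 16184 + 4248 = 20432.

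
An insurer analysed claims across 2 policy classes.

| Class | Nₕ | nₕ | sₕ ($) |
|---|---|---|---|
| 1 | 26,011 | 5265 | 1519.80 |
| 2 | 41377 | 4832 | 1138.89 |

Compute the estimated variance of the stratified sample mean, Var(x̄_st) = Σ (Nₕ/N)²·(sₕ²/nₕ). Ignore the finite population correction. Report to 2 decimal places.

N = 67388; Wₕ = Nₕ/N.
class 1: (26011/67388)²·1519.80²/5265 = 65.36172
class 2: (41377/67388)²·1138.89²/4832 = 101.20209
Sum = 166.56381 → 166.56.

166.56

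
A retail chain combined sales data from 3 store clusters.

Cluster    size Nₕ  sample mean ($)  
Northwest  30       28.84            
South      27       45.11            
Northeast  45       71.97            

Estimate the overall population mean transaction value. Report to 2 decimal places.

52.17

N = 102; weights Wₕ = Nₕ/N = (0.2941, 0.2647, 0.4412).
x̄_st = Σ Wₕ·x̄ₕ = 0.2941·28.84 + 0.2647·45.11 + 0.4412·71.97 ≈ 52.1747...
→ 52.17.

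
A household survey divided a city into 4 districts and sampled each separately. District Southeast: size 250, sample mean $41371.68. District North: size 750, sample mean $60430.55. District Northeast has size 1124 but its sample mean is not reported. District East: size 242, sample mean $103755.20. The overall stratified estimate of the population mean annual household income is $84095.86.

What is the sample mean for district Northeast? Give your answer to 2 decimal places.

N = 250 + 750 + 1124 + 242 = 2366.
Overall total = μ·N = 84095.86·2366 = 198970804.76.
Subtract the known strata: 250·41371.68 + 750·60430.55 + 242·103755.20 = 80774590.9.
Remaining total for district Northeast: 198970804.76 − 80774590.9 = 118196213.86.
Divide by its size: 118196213.86 / 1124 = 105156.7739... → 105156.77.

105156.77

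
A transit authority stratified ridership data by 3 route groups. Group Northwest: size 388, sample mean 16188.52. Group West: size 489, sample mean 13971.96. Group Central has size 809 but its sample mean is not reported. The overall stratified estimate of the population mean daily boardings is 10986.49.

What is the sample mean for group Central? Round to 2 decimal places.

N = 388 + 489 + 809 = 1686.
Overall total = μ·N = 10986.49·1686 = 18523222.14.
Subtract the known strata: 388·16188.52 + 489·13971.96 = 13113434.2.
Remaining total for group Central: 18523222.14 − 13113434.2 = 5409787.94.
Divide by its size: 5409787.94 / 809 = 6687.0061... → 6687.01.

6687.01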